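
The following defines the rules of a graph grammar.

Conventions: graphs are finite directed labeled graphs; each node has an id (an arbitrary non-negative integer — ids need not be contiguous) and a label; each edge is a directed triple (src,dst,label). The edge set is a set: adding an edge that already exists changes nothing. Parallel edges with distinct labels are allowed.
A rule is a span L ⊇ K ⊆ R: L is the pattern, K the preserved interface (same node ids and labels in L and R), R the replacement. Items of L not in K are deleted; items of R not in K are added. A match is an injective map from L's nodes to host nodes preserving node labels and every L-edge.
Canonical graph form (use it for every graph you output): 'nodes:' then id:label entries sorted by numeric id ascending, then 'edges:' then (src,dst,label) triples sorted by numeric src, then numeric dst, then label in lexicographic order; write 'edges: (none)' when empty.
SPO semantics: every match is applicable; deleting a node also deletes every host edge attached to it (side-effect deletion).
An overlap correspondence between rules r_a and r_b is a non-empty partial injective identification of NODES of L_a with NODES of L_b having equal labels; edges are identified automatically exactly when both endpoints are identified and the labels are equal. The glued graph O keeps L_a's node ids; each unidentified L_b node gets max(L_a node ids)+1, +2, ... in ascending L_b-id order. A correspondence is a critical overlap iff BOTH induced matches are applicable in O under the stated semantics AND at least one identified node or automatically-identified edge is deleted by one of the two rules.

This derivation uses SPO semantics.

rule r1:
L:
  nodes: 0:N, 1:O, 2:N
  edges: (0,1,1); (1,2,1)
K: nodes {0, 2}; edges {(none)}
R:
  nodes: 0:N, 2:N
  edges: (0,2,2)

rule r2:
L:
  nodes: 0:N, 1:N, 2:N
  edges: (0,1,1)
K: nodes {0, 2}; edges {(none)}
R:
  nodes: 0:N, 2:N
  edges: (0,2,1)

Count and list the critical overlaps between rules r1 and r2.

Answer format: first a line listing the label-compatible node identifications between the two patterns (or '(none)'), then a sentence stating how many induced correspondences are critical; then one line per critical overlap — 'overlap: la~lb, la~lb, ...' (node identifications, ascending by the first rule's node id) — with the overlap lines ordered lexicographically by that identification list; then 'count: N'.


label-compatible node identifications between L(r1) and L(r2): 0~0, 0~1, 0~2, 2~0, 2~1, 2~2
6 of the induced correspondences are critical overlaps of r1 and r2.
overlap: 0~0, 2~1
overlap: 0~1
overlap: 0~1, 2~0
overlap: 0~1, 2~2
overlap: 0~2, 2~1
overlap: 2~1
count: 6


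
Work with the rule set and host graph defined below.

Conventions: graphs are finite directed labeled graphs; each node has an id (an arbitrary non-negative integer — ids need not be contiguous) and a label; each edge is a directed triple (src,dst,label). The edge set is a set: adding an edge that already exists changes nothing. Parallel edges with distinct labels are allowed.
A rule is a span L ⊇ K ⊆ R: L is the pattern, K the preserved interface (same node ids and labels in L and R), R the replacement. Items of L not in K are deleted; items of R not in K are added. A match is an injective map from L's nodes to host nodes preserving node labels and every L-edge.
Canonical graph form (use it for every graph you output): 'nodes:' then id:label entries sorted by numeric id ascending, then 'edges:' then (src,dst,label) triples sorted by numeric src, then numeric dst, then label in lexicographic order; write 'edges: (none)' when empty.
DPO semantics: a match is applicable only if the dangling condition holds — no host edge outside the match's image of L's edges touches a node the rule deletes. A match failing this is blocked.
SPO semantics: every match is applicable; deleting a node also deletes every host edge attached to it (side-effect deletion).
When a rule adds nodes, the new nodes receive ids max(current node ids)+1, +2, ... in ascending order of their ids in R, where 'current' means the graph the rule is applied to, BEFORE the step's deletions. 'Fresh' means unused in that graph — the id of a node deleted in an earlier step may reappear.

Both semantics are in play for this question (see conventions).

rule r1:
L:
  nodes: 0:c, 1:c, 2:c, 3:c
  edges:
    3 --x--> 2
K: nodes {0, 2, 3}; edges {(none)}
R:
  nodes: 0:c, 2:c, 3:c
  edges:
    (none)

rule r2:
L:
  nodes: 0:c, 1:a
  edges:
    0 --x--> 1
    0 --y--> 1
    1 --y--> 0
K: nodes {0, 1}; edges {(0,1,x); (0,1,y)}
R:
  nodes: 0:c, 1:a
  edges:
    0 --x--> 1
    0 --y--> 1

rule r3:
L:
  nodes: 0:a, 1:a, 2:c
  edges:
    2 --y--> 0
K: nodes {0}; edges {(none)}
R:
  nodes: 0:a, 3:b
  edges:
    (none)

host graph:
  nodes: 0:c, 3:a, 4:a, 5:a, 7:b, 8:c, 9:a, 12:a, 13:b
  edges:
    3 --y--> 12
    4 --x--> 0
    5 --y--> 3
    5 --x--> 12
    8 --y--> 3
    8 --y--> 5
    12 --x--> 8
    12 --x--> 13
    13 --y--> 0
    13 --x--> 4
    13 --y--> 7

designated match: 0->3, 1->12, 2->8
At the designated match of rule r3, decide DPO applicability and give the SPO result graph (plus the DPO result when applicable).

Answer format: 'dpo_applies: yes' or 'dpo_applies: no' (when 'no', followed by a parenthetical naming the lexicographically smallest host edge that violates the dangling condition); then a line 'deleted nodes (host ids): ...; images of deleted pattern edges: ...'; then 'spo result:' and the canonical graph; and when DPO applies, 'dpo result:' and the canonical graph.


dpo_applies: no
(the rule deletes node 12, which keeps host edge (3,12,y) outside the match image — the dangling condition fails, DPO blocks; SPO proceeds and side-deletes such edges)
deleted nodes (host ids): 8, 12; images of deleted pattern edges: (8,3,y)
spo result:
nodes: 0:c, 3:a, 4:a, 5:a, 7:b, 9:a, 13:b, 14:b
edges: (4,0,x); (5,3,y); (13,0,y); (13,4,x); (13,7,y)


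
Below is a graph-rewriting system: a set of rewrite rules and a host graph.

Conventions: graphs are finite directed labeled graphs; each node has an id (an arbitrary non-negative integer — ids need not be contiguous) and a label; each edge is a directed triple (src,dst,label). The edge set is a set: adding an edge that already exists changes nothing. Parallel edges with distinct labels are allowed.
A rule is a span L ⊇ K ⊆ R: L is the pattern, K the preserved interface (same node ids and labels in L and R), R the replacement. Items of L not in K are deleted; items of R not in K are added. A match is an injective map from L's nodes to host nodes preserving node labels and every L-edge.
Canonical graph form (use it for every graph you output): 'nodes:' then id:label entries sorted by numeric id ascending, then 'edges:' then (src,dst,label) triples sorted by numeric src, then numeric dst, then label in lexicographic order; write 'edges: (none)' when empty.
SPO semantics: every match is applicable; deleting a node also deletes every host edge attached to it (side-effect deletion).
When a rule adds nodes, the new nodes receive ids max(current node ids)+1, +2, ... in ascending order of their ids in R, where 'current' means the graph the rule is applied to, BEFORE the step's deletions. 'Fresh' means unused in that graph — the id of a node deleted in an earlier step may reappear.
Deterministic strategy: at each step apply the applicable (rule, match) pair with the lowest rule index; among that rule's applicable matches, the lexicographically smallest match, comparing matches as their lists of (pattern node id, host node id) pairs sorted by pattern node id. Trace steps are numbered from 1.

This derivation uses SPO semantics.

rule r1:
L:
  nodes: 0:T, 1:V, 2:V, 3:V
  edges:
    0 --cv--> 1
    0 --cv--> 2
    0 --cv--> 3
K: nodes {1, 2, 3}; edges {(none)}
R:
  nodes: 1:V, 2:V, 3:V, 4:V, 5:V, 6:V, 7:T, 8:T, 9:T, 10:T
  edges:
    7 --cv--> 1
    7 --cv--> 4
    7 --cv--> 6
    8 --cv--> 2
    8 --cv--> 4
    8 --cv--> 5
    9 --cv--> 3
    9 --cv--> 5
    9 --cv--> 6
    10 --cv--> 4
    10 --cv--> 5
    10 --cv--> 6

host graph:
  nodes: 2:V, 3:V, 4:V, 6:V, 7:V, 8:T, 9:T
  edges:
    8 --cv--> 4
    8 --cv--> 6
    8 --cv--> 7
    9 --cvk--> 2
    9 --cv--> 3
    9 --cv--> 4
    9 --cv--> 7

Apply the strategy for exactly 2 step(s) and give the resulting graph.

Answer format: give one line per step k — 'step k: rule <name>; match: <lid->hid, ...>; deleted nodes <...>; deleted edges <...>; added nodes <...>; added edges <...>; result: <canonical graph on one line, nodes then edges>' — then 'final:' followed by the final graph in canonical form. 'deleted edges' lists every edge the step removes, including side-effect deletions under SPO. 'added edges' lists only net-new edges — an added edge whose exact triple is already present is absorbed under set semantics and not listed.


step 1: rule r1; match: 0->8, 1->4, 2->6, 3->7; deleted nodes 8; deleted edges (8,4,cv); (8,6,cv); (8,7,cv); added nodes 10, 11, 12, 13, 14, 15, 16; added edges (13,4,cv); (13,10,cv); (13,12,cv); (14,6,cv); (14,10,cv); (14,11,cv); (15,7,cv); (15,11,cv); (15,12,cv); (16,10,cv); (16,11,cv); (16,12,cv); result: nodes: 2:V, 3:V, 4:V, 6:V, 7:V, 9:T, 10:V, 11:V, 12:V, 13:T, 14:T, 15:T, 16:T edges: (9,2,cvk); (9,3,cv); (9,4,cv); (9,7,cv); (13,4,cv); (13,10,cv); (13,12,cv); (14,6,cv); (14,10,cv); (14,11,cv); (15,7,cv); (15,11,cv); (15,12,cv); (16,10,cv); (16,11,cv); (16,12,cv)
step 2: rule r1; match: 0->9, 1->3, 2->4, 3->7; deleted nodes 9; deleted edges (9,2,cvk); (9,3,cv); (9,4,cv); (9,7,cv); added nodes 17, 18, 19, 20, 21, 22, 23; added edges (20,3,cv); (20,17,cv); (20,19,cv); (21,4,cv); (21,17,cv); (21,18,cv); (22,7,cv); (22,18,cv); (22,19,cv); (23,17,cv); (23,18,cv); (23,19,cv); result: nodes: 2:V, 3:V, 4:V, 6:V, 7:V, 10:V, 11:V, 12:V, 13:T, 14:T, 15:T, 16:T, 17:V, 18:V, 19:V, 20:T, 21:T, 22:T, 23:T edges: (13,4,cv); (13,10,cv); (13,12,cv); (14,6,cv); (14,10,cv); (14,11,cv); (15,7,cv); (15,11,cv); (15,12,cv); (16,10,cv); (16,11,cv); (16,12,cv); (20,3,cv); (20,17,cv); (20,19,cv); (21,4,cv); (21,17,cv); (21,18,cv); (22,7,cv); (22,18,cv); (22,19,cv); (23,17,cv); (23,18,cv); (23,19,cv)
final:
nodes: 2:V, 3:V, 4:V, 6:V, 7:V, 10:V, 11:V, 12:V, 13:T, 14:T, 15:T, 16:T, 17:V, 18:V, 19:V, 20:T, 21:T, 22:T, 23:T
edges: (13,4,cv); (13,10,cv); (13,12,cv); (14,6,cv); (14,10,cv); (14,11,cv); (15,7,cv); (15,11,cv); (15,12,cv); (16,10,cv); (16,11,cv); (16,12,cv); (20,3,cv); (20,17,cv); (20,19,cv); (21,4,cv); (21,17,cv); (21,18,cv); (22,7,cv); (22,18,cv); (22,19,cv); (23,17,cv); (23,18,cv); (23,19,cv)


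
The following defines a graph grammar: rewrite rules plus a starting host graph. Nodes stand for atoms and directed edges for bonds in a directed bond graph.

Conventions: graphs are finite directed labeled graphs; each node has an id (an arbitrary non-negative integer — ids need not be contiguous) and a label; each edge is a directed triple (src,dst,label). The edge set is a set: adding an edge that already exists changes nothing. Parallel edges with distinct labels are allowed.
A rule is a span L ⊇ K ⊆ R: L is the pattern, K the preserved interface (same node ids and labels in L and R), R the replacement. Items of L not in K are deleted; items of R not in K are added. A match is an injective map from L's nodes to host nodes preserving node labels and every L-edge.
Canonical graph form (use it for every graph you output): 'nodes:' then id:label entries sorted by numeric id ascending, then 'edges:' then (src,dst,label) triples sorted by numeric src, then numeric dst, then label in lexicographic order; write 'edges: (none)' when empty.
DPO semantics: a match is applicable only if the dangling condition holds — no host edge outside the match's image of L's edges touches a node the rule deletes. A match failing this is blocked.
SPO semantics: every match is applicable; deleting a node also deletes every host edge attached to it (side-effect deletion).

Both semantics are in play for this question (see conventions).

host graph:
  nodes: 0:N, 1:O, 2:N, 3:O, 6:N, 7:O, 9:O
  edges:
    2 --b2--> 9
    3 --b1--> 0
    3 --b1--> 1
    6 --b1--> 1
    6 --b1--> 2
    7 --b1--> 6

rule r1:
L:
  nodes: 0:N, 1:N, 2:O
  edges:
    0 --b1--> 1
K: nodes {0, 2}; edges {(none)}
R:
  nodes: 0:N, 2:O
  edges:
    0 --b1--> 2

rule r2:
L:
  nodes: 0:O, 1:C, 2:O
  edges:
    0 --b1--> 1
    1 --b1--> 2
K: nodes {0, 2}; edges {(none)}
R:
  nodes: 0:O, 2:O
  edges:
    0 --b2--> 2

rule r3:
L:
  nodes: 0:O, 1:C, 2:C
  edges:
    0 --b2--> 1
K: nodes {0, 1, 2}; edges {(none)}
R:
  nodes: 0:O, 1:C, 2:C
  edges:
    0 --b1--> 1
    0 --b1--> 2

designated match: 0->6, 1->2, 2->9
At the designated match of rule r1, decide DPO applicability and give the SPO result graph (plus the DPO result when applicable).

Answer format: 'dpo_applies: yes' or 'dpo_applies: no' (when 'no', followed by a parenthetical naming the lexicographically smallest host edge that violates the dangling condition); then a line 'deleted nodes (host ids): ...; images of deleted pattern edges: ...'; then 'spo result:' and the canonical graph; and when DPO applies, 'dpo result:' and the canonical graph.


dpo_applies: no
(the rule deletes node 2, which keeps host edge (2,9,b2) outside the match image — the dangling condition fails, DPO blocks; SPO proceeds and side-deletes such edges)
deleted nodes (host ids): 2; images of deleted pattern edges: (6,2,b1)
spo result:
nodes: 0:N, 1:O, 3:O, 6:N, 7:O, 9:O
edges: (3,0,b1); (3,1,b1); (6,1,b1); (6,9,b1); (7,6,b1)


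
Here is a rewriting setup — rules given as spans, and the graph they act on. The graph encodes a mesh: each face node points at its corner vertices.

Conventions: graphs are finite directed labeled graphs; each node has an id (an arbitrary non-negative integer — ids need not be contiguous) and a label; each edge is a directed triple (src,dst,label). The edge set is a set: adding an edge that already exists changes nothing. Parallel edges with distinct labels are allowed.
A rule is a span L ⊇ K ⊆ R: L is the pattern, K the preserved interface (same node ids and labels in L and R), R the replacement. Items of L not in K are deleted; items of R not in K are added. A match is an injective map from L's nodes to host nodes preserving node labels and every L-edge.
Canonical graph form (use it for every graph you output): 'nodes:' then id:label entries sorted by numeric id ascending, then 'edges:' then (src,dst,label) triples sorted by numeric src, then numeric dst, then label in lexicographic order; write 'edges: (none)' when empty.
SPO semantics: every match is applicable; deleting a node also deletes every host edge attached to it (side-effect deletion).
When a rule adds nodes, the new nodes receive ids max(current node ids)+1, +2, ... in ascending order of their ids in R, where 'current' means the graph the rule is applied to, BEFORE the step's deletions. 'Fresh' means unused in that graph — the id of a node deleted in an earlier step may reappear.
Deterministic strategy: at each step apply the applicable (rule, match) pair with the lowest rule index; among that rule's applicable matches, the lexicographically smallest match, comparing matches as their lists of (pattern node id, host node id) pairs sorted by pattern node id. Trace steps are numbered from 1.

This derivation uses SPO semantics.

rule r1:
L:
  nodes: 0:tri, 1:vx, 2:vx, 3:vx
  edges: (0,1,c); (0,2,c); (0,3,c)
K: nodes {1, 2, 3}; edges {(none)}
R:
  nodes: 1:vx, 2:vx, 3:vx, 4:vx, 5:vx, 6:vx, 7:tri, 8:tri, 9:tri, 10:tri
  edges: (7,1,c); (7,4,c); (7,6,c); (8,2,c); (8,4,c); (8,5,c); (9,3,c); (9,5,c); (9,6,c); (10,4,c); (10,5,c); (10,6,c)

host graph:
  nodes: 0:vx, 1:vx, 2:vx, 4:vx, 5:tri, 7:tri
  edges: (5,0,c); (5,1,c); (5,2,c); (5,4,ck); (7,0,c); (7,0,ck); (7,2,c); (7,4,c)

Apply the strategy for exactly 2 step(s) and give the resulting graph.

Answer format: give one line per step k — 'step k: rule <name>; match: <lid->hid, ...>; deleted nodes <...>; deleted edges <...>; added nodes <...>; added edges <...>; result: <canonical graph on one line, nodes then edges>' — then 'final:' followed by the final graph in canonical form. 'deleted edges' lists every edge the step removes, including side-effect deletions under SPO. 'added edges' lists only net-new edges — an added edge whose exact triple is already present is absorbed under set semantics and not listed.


step 1: rule r1; match: 0->5, 1->0, 2->1, 3->2; deleted nodes 5; deleted edges (5,0,c); (5,1,c); (5,2,c); (5,4,ck); added nodes 8, 9, 10, 11, 12, 13, 14; added edges (11,0,c); (11,8,c); (11,10,c); (12,1,c); (12,8,c); (12,9,c); (13,2,c); (13,9,c); (13,10,c); (14,8,c); (14,9,c); (14,10,c); result: nodes: 0:vx, 1:vx, 2:vx, 4:vx, 7:tri, 8:vx, 9:vx, 10:vx, 11:tri, 12:tri, 13:tri, 14:tri edges: (7,0,c); (7,0,ck); (7,2,c); (7,4,c); (11,0,c); (11,8,c); (11,10,c); (12,1,c); (12,8,c); (12,9,c); (13,2,c); (13,9,c); (13,10,c); (14,8,c); (14,9,c); (14,10,c)
step 2: rule r1; match: 0->7, 1->0, 2->2, 3->4; deleted nodes 7; deleted edges (7,0,c); (7,0,ck); (7,2,c); (7,4,c); added nodes 15, 16, 17, 18, 19, 20, 21; added edges (18,0,c); (18,15,c); (18,17,c); (19,2,c); (19,15,c); (19,16,c); (20,4,c); (20,16,c); (20,17,c); (21,15,c); (21,16,c); (21,17,c); result: nodes: 0:vx, 1:vx, 2:vx, 4:vx, 8:vx, 9:vx, 10:vx, 11:tri, 12:tri, 13:tri, 14:tri, 15:vx, 16:vx, 17:vx, 18:tri, 19:tri, 20:tri, 21:tri edges: (11,0,c); (11,8,c); (11,10,c); (12,1,c); (12,8,c); (12,9,c); (13,2,c); (13,9,c); (13,10,c); (14,8,c); (14,9,c); (14,10,c); (18,0,c); (18,15,c); (18,17,c); (19,2,c); (19,15,c); (19,16,c); (20,4,c); (20,16,c); (20,17,c); (21,15,c); (21,16,c); (21,17,c)
final:
nodes: 0:vx, 1:vx, 2:vx, 4:vx, 8:vx, 9:vx, 10:vx, 11:tri, 12:tri, 13:tri, 14:tri, 15:vx, 16:vx, 17:vx, 18:tri, 19:tri, 20:tri, 21:tri
edges: (11,0,c); (11,8,c); (11,10,c); (12,1,c); (12,8,c); (12,9,c); (13,2,c); (13,9,c); (13,10,c); (14,8,c); (14,9,c); (14,10,c); (18,0,c); (18,15,c); (18,17,c); (19,2,c); (19,15,c); (19,16,c); (20,4,c); (20,16,c); (20,17,c); (21,15,c); (21,16,c); (21,17,c)


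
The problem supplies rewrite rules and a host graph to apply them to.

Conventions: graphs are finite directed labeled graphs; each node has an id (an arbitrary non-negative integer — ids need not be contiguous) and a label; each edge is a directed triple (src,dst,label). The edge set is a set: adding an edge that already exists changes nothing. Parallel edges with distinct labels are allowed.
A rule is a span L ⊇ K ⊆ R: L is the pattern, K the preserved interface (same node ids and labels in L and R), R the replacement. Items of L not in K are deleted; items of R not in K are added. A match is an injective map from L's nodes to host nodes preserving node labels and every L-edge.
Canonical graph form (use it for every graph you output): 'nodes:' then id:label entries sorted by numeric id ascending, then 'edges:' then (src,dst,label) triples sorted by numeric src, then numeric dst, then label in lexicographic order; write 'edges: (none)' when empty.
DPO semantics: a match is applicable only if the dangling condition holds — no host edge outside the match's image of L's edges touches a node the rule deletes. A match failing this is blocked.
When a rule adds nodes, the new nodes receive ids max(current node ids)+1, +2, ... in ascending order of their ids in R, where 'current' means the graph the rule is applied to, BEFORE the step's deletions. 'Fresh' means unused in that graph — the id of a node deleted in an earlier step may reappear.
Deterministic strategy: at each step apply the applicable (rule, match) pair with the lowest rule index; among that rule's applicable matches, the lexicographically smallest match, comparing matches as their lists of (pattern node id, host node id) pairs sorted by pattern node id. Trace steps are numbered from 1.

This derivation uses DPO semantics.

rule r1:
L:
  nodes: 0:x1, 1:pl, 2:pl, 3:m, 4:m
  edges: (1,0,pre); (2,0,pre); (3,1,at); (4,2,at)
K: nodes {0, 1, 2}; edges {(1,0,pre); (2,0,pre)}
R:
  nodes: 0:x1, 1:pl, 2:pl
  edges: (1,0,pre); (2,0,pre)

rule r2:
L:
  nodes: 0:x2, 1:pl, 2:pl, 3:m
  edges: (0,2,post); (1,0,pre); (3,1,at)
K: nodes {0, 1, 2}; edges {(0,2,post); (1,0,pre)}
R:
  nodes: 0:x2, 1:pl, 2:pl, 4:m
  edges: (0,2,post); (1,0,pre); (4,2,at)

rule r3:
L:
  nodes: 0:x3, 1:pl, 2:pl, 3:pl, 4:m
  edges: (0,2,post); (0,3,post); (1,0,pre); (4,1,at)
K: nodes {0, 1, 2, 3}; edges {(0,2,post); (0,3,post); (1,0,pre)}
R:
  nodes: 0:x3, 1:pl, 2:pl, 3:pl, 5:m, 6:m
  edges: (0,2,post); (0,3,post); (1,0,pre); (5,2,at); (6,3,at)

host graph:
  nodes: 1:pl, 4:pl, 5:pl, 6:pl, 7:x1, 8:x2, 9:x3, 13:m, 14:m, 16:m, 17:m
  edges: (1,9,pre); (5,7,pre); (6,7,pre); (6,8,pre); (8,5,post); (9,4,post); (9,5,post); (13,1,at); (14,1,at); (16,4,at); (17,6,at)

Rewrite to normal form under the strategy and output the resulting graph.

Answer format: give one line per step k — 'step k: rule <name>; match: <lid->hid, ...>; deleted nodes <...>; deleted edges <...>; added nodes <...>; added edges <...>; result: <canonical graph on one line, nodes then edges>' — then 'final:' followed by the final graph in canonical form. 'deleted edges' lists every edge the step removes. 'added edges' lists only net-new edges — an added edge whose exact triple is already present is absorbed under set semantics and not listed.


step 1: rule r2; match: 0->8, 1->6, 2->5, 3->17; deleted nodes 17; deleted edges (17,6,at); added nodes 18; added edges (18,5,at); result: nodes: 1:pl, 4:pl, 5:pl, 6:pl, 7:x1, 8:x2, 9:x3, 13:m, 14:m, 16:m, 18:m edges: (1,9,pre); (5,7,pre); (6,7,pre); (6,8,pre); (8,5,post); (9,4,post); (9,5,post); (13,1,at); (14,1,at); (16,4,at); (18,5,at)
step 2: rule r3; match: 0->9, 1->1, 2->4, 3->5, 4->13; deleted nodes 13; deleted edges (13,1,at); added nodes 19, 20; added edges (19,4,at); (20,5,at); result: nodes: 1:pl, 4:pl, 5:pl, 6:pl, 7:x1, 8:x2, 9:x3, 14:m, 16:m, 18:m, 19:m, 20:m edges: (1,9,pre); (5,7,pre); (6,7,pre); (6,8,pre); (8,5,post); (9,4,post); (9,5,post); (14,1,at); (16,4,at); (18,5,at); (19,4,at); (20,5,at)
step 3: rule r3; match: 0->9, 1->1, 2->4, 3->5, 4->14; deleted nodes 14; deleted edges (14,1,at); added nodes 21, 22; added edges (21,4,at); (22,5,at); result: nodes: 1:pl, 4:pl, 5:pl, 6:pl, 7:x1, 8:x2, 9:x3, 16:m, 18:m, 19:m, 20:m, 21:m, 22:m edges: (1,9,pre); (5,7,pre); (6,7,pre); (6,8,pre); (8,5,post); (9,4,post); (9,5,post); (16,4,at); (18,5,at); (19,4,at); (20,5,at); (21,4,at); (22,5,at)
final:
nodes: 1:pl, 4:pl, 5:pl, 6:pl, 7:x1, 8:x2, 9:x3, 16:m, 18:m, 19:m, 20:m, 21:m, 22:m
edges: (1,9,pre); (5,7,pre); (6,7,pre); (6,8,pre); (8,5,post); (9,4,post); (9,5,post); (16,4,at); (18,5,at); (19,4,at); (20,5,at); (21,4,at); (22,5,at)


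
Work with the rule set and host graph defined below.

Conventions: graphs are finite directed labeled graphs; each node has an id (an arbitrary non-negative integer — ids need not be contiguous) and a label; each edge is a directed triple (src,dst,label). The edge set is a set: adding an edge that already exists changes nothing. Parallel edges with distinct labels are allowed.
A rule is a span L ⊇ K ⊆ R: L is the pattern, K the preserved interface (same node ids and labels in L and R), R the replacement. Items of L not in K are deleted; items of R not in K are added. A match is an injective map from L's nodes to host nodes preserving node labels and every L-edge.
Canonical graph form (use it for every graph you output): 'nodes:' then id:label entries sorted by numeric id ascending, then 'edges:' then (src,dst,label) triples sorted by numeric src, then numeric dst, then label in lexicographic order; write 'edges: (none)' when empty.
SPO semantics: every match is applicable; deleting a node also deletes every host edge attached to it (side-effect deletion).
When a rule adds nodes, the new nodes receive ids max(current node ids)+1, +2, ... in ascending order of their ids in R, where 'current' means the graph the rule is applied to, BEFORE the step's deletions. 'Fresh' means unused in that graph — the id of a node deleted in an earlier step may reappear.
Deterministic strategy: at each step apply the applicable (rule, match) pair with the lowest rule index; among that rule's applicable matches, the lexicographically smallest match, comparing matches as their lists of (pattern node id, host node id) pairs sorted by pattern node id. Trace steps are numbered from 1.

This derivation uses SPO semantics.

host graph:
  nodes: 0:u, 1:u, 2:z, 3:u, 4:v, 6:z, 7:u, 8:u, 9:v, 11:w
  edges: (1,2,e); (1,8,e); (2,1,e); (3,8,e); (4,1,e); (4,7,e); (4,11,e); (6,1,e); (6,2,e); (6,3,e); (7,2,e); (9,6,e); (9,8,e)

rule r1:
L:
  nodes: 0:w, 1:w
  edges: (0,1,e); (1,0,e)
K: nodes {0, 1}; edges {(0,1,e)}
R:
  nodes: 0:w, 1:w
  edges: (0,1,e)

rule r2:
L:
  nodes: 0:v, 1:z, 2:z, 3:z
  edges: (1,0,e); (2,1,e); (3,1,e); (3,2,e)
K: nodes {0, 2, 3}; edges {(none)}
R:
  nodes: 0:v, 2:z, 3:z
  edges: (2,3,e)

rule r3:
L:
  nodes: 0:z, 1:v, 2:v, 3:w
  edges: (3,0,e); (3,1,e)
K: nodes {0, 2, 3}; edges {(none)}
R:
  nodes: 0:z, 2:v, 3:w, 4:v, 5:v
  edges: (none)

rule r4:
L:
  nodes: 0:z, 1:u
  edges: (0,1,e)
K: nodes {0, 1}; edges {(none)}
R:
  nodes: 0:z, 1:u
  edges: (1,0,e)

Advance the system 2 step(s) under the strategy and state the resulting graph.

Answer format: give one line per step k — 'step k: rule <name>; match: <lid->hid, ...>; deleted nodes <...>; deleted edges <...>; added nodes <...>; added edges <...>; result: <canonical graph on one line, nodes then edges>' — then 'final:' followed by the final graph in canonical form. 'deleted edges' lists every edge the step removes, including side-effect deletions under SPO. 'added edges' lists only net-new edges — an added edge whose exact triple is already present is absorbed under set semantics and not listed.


step 1: rule r4; match: 0->2, 1->1; deleted nodes (none); deleted edges (2,1,e); added nodes (none); added edges (none); result: nodes: 0:u, 1:u, 2:z, 3:u, 4:v, 6:z, 7:u, 8:u, 9:v, 11:w edges: (1,2,e); (1,8,e); (3,8,e); (4,1,e); (4,7,e); (4,11,e); (6,1,e); (6,2,e); (6,3,e); (7,2,e); (9,6,e); (9,8,e)
step 2: rule r4; match: 0->6, 1->1; deleted nodes (none); deleted edges (6,1,e); added nodes (none); added edges (1,6,e); result: nodes: 0:u, 1:u, 2:z, 3:u, 4:v, 6:z, 7:u, 8:u, 9:v, 11:w edges: (1,2,e); (1,6,e); (1,8,e); (3,8,e); (4,1,e); (4,7,e); (4,11,e); (6,2,e); (6,3,e); (7,2,e); (9,6,e); (9,8,e)
final:
nodes: 0:u, 1:u, 2:z, 3:u, 4:v, 6:z, 7:u, 8:u, 9:v, 11:w
edges: (1,2,e); (1,6,e); (1,8,e); (3,8,e); (4,1,e); (4,7,e); (4,11,e); (6,2,e); (6,3,e); (7,2,e); (9,6,e); (9,8,e)


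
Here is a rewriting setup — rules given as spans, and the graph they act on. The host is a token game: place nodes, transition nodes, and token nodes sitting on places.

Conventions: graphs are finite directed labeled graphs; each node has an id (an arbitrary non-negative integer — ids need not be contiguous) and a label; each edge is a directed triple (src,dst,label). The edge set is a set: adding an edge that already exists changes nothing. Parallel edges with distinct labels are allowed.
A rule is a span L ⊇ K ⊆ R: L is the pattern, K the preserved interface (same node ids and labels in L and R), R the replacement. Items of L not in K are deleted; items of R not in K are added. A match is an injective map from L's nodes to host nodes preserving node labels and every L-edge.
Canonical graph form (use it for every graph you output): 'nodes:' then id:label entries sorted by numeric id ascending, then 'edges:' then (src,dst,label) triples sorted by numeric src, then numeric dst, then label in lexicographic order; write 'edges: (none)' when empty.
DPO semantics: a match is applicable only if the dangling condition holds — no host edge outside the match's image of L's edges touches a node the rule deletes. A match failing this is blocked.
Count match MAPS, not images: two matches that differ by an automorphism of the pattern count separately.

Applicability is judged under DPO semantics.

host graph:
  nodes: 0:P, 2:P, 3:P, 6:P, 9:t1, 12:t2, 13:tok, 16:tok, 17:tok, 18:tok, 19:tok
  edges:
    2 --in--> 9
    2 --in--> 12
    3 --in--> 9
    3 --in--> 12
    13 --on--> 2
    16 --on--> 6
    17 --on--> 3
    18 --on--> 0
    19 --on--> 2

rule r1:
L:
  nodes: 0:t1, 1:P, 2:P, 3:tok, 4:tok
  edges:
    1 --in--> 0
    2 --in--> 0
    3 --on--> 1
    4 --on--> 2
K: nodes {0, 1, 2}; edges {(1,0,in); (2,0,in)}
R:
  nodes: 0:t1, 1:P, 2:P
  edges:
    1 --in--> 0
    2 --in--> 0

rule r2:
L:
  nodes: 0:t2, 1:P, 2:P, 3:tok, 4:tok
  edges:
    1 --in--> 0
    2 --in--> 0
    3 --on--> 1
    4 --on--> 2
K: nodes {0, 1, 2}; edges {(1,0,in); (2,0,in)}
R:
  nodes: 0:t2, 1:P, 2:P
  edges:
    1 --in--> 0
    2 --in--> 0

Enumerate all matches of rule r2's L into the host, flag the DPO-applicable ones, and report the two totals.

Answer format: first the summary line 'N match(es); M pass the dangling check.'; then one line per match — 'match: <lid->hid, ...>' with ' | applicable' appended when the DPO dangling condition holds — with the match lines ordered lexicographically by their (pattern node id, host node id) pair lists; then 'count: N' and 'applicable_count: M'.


4 match(es); 4 pass the dangling check.
match: 0->12, 1->2, 2->3, 3->13, 4->17 | applicable
match: 0->12, 1->2, 2->3, 3->19, 4->17 | applicable
match: 0->12, 1->3, 2->2, 3->17, 4->13 | applicable
match: 0->12, 1->3, 2->2, 3->17, 4->19 | applicable
count: 4
applicable_count: 4


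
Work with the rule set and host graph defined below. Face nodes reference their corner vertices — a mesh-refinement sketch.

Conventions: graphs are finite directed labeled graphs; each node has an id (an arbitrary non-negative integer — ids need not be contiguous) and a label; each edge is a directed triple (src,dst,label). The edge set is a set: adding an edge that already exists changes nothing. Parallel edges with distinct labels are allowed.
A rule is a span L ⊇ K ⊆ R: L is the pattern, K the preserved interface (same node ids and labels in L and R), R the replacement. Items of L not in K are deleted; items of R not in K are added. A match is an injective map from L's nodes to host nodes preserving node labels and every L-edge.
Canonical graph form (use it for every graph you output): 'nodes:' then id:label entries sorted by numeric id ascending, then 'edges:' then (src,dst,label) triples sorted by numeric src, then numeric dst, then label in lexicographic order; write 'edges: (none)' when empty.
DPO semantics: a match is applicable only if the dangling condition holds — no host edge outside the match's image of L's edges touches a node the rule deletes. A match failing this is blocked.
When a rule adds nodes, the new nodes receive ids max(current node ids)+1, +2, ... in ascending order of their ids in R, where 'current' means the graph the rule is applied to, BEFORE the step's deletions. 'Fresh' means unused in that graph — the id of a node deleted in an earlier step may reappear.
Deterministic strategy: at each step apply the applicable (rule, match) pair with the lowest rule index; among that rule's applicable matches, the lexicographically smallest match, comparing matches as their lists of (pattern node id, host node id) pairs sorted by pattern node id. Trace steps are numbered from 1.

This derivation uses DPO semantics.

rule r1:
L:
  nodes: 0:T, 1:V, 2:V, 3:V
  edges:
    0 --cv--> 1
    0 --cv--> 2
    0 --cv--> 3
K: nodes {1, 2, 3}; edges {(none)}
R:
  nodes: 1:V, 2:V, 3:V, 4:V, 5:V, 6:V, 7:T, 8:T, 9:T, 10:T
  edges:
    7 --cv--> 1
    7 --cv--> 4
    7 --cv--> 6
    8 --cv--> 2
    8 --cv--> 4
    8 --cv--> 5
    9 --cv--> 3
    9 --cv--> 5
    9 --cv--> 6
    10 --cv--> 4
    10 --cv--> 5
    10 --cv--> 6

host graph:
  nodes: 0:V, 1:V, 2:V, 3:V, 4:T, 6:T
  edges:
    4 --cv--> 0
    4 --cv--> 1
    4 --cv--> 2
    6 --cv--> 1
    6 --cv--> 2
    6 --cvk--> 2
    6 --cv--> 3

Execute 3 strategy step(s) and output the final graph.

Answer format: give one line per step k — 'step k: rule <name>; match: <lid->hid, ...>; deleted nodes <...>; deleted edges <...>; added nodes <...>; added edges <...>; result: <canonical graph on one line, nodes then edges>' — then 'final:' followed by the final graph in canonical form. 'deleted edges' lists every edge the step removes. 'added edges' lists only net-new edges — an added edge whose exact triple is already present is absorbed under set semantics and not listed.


step 1: rule r1; match: 0->4, 1->0, 2->1, 3->2; deleted nodes 4; deleted edges (4,0,cv); (4,1,cv); (4,2,cv); added nodes 7, 8, 9, 10, 11, 12, 13; added edges (10,0,cv); (10,7,cv); (10,9,cv); (11,1,cv); (11,7,cv); (11,8,cv); (12,2,cv); (12,8,cv); (12,9,cv); (13,7,cv); (13,8,cv); (13,9,cv); result: nodes: 0:V, 1:V, 2:V, 3:V, 6:T, 7:V, 8:V, 9:V, 10:T, 11:T, 12:T, 13:T edges: (6,1,cv); (6,2,cv); (6,2,cvk); (6,3,cv); (10,0,cv); (10,7,cv); (10,9,cv); (11,1,cv); (11,7,cv); (11,8,cv); (12,2,cv); (12,8,cv); (12,9,cv); (13,7,cv); (13,8,cv); (13,9,cv)
step 2: rule r1; match: 0->10, 1->0, 2->7, 3->9; deleted nodes 10; deleted edges (10,0,cv); (10,7,cv); (10,9,cv); added nodes 14, 15, 16, 17, 18, 19, 20; added edges (17,0,cv); (17,14,cv); (17,16,cv); (18,7,cv); (18,14,cv); (18,15,cv); (19,9,cv); (19,15,cv); (19,16,cv); (20,14,cv); (20,15,cv); (20,16,cv); result: nodes: 0:V, 1:V, 2:V, 3:V, 6:T, 7:V, 8:V, 9:V, 11:T, 12:T, 13:T, 14:V, 15:V, 16:V, 17:T, 18:T, 19:T, 20:T edges: (6,1,cv); (6,2,cv); (6,2,cvk); (6,3,cv); (11,1,cv); (11,7,cv); (11,8,cv); (12,2,cv); (12,8,cv); (12,9,cv); (13,7,cv); (13,8,cv); (13,9,cv); (17,0,cv); (17,14,cv); (17,16,cv); (18,7,cv); (18,14,cv); (18,15,cv); (19,9,cv); (19,15,cv); (19,16,cv); (20,14,cv); (20,15,cv); (20,16,cv)
step 3: rule r1; match: 0->11, 1->1, 2->7, 3->8; deleted nodes 11; deleted edges (11,1,cv); (11,7,cv); (11,8,cv); added nodes 21, 22, 23, 24, 25, 26, 27; added edges (24,1,cv); (24,21,cv); (24,23,cv); (25,7,cv); (25,21,cv); (25,22,cv); (26,8,cv); (26,22,cv); (26,23,cv); (27,21,cv); (27,22,cv); (27,23,cv); result: nodes: 0:V, 1:V, 2:V, 3:V, 6:T, 7:V, 8:V, 9:V, 12:T, 13:T, 14:V, 15:V, 16:V, 17:T, 18:T, 19:T, 20:T, 21:V, 22:V, 23:V, 24:T, 25:T, 26:T, 27:T edges: (6,1,cv); (6,2,cv); (6,2,cvk); (6,3,cv); (12,2,cv); (12,8,cv); (12,9,cv); (13,7,cv); (13,8,cv); (13,9,cv); (17,0,cv); (17,14,cv); (17,16,cv); (18,7,cv); (18,14,cv); (18,15,cv); (19,9,cv); (19,15,cv); (19,16,cv); (20,14,cv); (20,15,cv); (20,16,cv); (24,1,cv); (24,21,cv); (24,23,cv); (25,7,cv); (25,21,cv); (25,22,cv); (26,8,cv); (26,22,cv); (26,23,cv); (27,21,cv); (27,22,cv); (27,23,cv)
final:
nodes: 0:V, 1:V, 2:V, 3:V, 6:T, 7:V, 8:V, 9:V, 12:T, 13:T, 14:V, 15:V, 16:V, 17:T, 18:T, 19:T, 20:T, 21:V, 22:V, 23:V, 24:T, 25:T, 26:T, 27:T
edges: (6,1,cv); (6,2,cv); (6,2,cvk); (6,3,cv); (12,2,cv); (12,8,cv); (12,9,cv); (13,7,cv); (13,8,cv); (13,9,cv); (17,0,cv); (17,14,cv); (17,16,cv); (18,7,cv); (18,14,cv); (18,15,cv); (19,9,cv); (19,15,cv); (19,16,cv); (20,14,cv); (20,15,cv); (20,16,cv); (24,1,cv); (24,21,cv); (24,23,cv); (25,7,cv); (25,21,cv); (25,22,cv); (26,8,cv); (26,22,cv); (26,23,cv); (27,21,cv); (27,22,cv); (27,23,cv)


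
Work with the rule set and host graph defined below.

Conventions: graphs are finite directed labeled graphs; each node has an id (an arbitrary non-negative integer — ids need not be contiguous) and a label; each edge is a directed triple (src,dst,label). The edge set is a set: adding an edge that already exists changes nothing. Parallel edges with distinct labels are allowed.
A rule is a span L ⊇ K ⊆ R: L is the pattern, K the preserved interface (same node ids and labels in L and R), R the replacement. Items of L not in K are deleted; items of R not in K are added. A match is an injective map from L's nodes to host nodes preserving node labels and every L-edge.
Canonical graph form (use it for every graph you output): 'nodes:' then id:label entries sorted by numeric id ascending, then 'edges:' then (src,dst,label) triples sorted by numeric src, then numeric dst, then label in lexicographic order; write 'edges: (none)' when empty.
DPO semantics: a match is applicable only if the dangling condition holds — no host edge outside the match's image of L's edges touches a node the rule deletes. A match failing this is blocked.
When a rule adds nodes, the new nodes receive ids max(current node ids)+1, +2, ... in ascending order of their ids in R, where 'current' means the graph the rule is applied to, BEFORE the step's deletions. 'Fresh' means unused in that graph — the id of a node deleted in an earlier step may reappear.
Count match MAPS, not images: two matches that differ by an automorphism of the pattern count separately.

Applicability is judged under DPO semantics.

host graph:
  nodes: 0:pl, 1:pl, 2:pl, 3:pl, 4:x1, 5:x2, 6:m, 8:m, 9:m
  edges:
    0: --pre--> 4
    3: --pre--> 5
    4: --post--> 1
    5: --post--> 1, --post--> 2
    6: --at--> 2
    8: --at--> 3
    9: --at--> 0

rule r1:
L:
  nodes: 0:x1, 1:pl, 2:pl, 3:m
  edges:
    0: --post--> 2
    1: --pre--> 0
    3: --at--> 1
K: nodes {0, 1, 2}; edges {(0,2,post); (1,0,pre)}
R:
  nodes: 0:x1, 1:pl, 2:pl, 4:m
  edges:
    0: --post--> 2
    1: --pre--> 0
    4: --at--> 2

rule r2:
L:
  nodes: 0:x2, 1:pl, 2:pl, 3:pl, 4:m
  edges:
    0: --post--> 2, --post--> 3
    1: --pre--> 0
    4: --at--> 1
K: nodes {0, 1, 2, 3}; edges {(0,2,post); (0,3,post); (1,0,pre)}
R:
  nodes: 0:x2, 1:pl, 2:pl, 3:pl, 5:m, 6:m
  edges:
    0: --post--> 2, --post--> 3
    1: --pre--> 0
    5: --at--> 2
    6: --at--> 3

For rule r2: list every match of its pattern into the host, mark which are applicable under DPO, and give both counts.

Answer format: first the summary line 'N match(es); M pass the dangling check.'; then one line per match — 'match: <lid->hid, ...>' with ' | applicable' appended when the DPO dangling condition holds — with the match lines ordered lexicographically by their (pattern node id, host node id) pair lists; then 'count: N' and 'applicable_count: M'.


2 match(es); 2 pass the dangling check.
match: 0->5, 1->3, 2->1, 3->2, 4->8 | applicable
match: 0->5, 1->3, 2->2, 3->1, 4->8 | applicable
count: 2
applicable_count: 2


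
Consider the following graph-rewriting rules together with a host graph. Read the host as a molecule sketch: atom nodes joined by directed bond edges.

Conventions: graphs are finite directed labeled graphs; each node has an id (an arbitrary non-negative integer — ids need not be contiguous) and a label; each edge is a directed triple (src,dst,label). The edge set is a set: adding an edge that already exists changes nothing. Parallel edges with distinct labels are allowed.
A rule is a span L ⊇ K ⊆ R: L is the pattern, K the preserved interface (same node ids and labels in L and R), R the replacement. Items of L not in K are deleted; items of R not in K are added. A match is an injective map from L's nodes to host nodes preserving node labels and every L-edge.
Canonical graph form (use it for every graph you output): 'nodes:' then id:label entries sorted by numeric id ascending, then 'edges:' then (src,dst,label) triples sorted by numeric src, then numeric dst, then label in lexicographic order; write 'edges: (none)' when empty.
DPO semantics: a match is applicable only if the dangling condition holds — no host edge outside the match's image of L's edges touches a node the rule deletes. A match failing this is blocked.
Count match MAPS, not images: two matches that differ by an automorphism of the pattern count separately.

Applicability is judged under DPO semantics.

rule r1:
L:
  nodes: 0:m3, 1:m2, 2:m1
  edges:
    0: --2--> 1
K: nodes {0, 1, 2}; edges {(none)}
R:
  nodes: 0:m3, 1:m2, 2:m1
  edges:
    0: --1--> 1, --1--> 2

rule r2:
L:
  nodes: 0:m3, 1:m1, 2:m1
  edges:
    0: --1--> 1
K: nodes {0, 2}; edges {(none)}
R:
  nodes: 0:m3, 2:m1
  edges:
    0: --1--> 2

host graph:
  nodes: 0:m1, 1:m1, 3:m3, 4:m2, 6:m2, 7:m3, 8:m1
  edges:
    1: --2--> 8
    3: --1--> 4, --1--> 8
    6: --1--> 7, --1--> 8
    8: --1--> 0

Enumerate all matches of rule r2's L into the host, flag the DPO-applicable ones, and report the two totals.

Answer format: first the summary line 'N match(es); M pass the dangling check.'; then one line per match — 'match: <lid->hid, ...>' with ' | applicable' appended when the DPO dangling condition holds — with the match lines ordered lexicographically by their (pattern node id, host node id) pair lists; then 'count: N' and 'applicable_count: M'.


2 match(es); 0 pass the dangling check.
match: 0->3, 1->8, 2->0
match: 0->3, 1->8, 2->1
count: 2
applicable_count: 0


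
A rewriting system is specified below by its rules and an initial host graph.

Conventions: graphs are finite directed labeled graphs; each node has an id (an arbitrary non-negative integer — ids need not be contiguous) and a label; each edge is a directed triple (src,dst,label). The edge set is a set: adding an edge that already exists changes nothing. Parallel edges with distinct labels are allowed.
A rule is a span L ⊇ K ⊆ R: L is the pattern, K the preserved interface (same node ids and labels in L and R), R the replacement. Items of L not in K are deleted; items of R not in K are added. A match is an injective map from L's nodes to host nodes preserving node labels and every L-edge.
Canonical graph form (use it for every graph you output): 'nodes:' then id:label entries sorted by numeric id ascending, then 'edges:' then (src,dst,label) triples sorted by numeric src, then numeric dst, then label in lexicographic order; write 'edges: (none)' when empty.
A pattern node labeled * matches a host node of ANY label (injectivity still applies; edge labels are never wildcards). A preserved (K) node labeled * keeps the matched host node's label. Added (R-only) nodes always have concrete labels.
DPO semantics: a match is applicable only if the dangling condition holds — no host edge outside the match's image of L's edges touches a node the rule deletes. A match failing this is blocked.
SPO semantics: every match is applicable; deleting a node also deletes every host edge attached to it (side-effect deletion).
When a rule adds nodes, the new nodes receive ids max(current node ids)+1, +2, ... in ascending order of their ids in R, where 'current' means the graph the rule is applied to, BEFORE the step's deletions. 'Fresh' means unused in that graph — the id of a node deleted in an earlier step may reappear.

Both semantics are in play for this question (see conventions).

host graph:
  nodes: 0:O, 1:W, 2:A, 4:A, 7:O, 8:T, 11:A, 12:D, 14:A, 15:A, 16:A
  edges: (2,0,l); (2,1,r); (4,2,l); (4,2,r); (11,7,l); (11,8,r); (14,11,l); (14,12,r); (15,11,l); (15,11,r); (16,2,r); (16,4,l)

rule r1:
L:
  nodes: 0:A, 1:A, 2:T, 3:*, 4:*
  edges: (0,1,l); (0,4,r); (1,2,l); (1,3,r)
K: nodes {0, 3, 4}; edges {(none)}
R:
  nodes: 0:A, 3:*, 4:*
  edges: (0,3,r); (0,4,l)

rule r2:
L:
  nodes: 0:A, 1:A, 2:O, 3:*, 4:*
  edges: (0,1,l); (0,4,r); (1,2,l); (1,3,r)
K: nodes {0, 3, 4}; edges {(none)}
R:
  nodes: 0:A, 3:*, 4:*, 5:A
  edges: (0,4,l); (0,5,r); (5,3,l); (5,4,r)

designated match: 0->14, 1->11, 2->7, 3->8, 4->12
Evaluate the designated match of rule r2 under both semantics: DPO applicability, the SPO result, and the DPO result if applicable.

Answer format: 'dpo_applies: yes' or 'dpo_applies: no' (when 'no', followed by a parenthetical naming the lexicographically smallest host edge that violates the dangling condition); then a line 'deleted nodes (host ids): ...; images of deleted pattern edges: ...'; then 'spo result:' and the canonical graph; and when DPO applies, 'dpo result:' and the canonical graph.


dpo_applies: no
(the rule deletes node 11, which keeps host edge (15,11,l) outside the match image — the dangling condition fails, DPO blocks; SPO proceeds and side-deletes such edges)
deleted nodes (host ids): 7, 11; images of deleted pattern edges: (11,7,l); (11,8,r); (14,11,l); (14,12,r)
spo result:
nodes: 0:O, 1:W, 2:A, 4:A, 8:T, 12:D, 14:A, 15:A, 16:A, 17:A
edges: (2,0,l); (2,1,r); (4,2,l); (4,2,r); (14,12,l); (14,17,r); (16,2,r); (16,4,l); (17,8,l); (17,12,r)
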